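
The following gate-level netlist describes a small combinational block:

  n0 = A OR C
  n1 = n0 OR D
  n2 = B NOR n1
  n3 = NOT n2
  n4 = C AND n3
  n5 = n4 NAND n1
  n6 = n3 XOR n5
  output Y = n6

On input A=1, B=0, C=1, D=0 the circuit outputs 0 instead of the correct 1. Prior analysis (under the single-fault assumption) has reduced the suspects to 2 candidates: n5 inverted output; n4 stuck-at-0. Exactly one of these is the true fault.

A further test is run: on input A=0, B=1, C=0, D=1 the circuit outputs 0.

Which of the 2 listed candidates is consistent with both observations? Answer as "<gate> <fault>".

n4 stuck-at-0

Evaluate each candidate on input A=0, B=1, C=0, D=1:
  n5 inverted output: n0=0, n1=1, n2=0, n3=1, n4=0, n5=0 [inverted output], n6=1 → 1 — eliminated
  n4 stuck-at-0: n0=0, n1=1, n2=0, n3=1, n4=0 [stuck-at-0], n5=1, n6=0 → 0 — matches
Only n4 stuck-at-0 reproduces the observed 0.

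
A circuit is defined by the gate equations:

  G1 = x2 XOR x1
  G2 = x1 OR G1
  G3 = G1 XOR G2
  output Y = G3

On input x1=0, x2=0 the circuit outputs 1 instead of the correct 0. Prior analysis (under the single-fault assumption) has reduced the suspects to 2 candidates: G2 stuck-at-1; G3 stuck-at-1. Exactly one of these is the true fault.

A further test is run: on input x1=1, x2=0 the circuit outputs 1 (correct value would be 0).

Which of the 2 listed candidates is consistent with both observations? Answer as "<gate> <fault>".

Evaluate each candidate on input x1=1, x2=0:
  G2 stuck-at-1: G1=1, G2=1 [stuck-at-1], G3=0 → 0 — eliminated
  G3 stuck-at-1: G1=1, G2=1, G3=1 [stuck-at-1] → 1 — matches
Only G3 stuck-at-1 reproduces the observed 1.

G3 stuck-at-1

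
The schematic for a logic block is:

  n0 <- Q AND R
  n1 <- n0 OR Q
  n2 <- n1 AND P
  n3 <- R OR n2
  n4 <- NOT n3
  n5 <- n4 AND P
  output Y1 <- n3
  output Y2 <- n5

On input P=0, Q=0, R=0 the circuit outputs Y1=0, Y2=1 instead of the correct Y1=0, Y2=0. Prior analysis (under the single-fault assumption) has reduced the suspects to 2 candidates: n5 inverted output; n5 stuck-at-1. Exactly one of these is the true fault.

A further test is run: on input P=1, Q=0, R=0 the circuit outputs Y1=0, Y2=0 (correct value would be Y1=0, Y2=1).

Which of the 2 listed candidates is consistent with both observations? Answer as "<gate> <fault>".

Evaluate each candidate on input P=1, Q=0, R=0:
  n5 inverted output: n0=0, n1=0, n2=0, n3=0, n4=1, n5=0 [inverted output] → Y1=0, Y2=0 — matches
  n5 stuck-at-1: n0=0, n1=0, n2=0, n3=0, n4=1, n5=1 [stuck-at-1] → Y1=0, Y2=1 — eliminated
Only n5 inverted output reproduces the observed Y1=0, Y2=0.

n5 inverted output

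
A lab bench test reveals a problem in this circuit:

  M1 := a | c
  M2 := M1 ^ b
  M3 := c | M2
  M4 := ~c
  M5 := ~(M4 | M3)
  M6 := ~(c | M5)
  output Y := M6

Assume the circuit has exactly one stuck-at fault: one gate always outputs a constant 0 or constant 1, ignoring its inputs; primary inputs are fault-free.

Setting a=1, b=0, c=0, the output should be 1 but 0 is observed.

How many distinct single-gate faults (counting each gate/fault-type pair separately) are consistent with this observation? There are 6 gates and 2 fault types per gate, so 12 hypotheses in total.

2

Fault-free: M1=1, M2=1, M3=1, M4=1, M5=0, M6=1 → 1. Observed 0.
  M1 stuck-at-0: output 1 ✗
  M1 stuck-at-1: output 1 ✗
  M2 stuck-at-0: output 1 ✗
  M2 stuck-at-1: output 1 ✗
  M3 stuck-at-0: output 1 ✗
  M3 stuck-at-1: output 1 ✗
  M4 stuck-at-0: output 1 ✗
  M4 stuck-at-1: output 1 ✗
  M5 stuck-at-0: output 1 ✗
  M5 stuck-at-1: output 0 ✓
  M6 stuck-at-0: output 0 ✓
  M6 stuck-at-1: output 1 ✗
Consistent faults: {M5 stuck-at-1, M6 stuck-at-0} — 2 in all.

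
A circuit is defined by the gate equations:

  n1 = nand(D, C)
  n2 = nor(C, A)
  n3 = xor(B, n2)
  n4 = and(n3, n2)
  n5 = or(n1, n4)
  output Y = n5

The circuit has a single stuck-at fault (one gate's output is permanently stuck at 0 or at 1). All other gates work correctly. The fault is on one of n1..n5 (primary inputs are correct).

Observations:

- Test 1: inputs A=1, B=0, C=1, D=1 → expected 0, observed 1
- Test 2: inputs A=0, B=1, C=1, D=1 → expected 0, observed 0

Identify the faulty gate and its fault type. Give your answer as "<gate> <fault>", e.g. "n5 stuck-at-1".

n2 stuck-at-1

Fault-free values for test 1 (A=1, B=0, C=1, D=1): n1=0, n2=0, n3=0, n4=0, n5=0, giving Y=0. Observed 1.
Test 1: faults giving observed 1 are {n1 stuck-at-1, n2 stuck-at-1, n4 stuck-at-1, n5 stuck-at-1}.
Test 2 (A=0, B=1, C=1, D=1): fault-free n1=0, n2=0, n3=1, n4=0, n5=0 → 0; observed 0. Eliminates n1 stuck-at-1, n4 stuck-at-1, n5 stuck-at-1.
Only n2 stuck-at-1 is consistent with every test.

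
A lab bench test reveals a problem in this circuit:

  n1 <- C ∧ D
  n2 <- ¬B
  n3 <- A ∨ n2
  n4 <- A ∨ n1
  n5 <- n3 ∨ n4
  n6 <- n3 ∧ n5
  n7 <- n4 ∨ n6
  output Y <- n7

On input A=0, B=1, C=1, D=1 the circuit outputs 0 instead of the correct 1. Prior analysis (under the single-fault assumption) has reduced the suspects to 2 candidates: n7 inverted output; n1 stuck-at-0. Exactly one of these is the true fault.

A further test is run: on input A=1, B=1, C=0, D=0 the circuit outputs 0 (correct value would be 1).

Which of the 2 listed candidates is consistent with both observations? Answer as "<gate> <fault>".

n7 inverted output

Evaluate each candidate on input A=1, B=1, C=0, D=0:
  n7 inverted output: n1=0, n2=0, n3=1, n4=1, n5=1, n6=1, n7=0 [inverted output] → 0 — matches
  n1 stuck-at-0: n1=0 [stuck-at-0], n2=0, n3=1, n4=1, n5=1, n6=1, n7=1 → 1 — eliminated
Only n7 inverted output reproduces the observed 0.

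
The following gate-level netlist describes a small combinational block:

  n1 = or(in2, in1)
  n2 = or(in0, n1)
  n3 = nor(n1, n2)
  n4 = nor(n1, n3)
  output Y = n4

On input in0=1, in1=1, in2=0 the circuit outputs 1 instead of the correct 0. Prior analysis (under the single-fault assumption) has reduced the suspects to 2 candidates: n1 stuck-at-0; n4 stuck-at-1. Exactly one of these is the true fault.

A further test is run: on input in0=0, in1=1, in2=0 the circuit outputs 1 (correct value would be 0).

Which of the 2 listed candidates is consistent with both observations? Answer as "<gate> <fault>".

Evaluate each candidate on input in0=0, in1=1, in2=0:
  n1 stuck-at-0: n1=0 [stuck-at-0], n2=0, n3=1, n4=0 → 0 — eliminated
  n4 stuck-at-1: n1=1, n2=1, n3=0, n4=1 [stuck-at-1] → 1 — matches
Only n4 stuck-at-1 reproduces the observed 1.

n4 stuck-at-1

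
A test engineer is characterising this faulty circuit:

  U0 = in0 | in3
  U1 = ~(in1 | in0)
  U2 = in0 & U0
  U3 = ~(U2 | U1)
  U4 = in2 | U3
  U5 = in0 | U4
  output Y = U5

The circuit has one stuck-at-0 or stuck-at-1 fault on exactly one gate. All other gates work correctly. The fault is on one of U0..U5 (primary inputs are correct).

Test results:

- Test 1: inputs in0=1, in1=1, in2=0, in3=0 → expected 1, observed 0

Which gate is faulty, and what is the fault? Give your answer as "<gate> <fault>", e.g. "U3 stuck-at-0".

U5 stuck-at-0

Fault-free values for test 1 (in0=1, in1=1, in2=0, in3=0): U0=1, U1=0, U2=1, U3=0, U4=0, U5=1, giving Y=1. Observed 0.
Test 1: faults giving observed 0 are {U5 stuck-at-0}.
Only U5 stuck-at-0 is consistent with every test.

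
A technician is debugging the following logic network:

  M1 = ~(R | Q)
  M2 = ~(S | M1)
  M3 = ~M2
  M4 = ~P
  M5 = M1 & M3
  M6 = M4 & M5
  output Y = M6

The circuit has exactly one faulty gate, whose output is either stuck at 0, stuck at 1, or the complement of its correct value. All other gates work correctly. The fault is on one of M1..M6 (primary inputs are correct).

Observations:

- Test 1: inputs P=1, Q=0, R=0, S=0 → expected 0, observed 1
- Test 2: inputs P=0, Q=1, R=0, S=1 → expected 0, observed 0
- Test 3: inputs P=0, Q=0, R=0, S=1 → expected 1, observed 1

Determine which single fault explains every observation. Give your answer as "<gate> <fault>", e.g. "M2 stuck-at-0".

M4 stuck-at-1

Fault-free values for test 1 (P=1, Q=0, R=0, S=0): M1=1, M2=0, M3=1, M4=0, M5=1, M6=0, giving Y=0. Observed 1.
Test 1: faults giving observed 1 are {M4 stuck-at-1, M4 inverted output, M6 stuck-at-1, M6 inverted output}.
Test 2 (P=0, Q=1, R=0, S=1): fault-free M1=0, M2=0, M3=1, M4=1, M5=0, M6=0 → 0; observed 0. Eliminates M6 stuck-at-1, M6 inverted output.
Test 3 (P=0, Q=0, R=0, S=1): fault-free M1=1, M2=0, M3=1, M4=1, M5=1, M6=1 → 1; observed 1. Eliminates M4 inverted output.
Only M4 stuck-at-1 is consistent with every test.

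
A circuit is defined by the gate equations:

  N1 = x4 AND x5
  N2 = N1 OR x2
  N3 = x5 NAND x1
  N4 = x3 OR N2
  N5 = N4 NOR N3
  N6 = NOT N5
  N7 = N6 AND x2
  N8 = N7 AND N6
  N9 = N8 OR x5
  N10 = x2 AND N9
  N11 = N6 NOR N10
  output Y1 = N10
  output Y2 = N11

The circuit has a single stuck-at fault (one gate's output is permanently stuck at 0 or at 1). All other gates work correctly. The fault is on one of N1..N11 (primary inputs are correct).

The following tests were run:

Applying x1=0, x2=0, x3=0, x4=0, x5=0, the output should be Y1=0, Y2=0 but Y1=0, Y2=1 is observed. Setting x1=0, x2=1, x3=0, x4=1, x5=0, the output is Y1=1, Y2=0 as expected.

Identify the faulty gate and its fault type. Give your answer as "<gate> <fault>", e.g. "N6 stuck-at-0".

N3 stuck-at-0

Fault-free values for test 1 (x1=0, x2=0, x3=0, x4=0, x5=0): N1=0, N2=0, N3=1, N4=0, N5=0, N6=1, N7=0, N8=0, N9=0, N10=0, N11=0, giving Y1=0, Y2=0. Observed Y1=0, Y2=1.
Test 1: faults giving observed Y1=0, Y2=1 are {N3 stuck-at-0, N5 stuck-at-1, N6 stuck-at-0, N11 stuck-at-1}.
Test 2 (x1=0, x2=1, x3=0, x4=1, x5=0): fault-free N1=0, N2=1, N3=1, N4=1, N5=0, N6=1, N7=1, N8=1, N9=1, N10=1, N11=0 → Y1=1, Y2=0; observed Y1=1, Y2=0. Eliminates N5 stuck-at-1, N6 stuck-at-0, N11 stuck-at-1.
Only N3 stuck-at-0 is consistent with every test.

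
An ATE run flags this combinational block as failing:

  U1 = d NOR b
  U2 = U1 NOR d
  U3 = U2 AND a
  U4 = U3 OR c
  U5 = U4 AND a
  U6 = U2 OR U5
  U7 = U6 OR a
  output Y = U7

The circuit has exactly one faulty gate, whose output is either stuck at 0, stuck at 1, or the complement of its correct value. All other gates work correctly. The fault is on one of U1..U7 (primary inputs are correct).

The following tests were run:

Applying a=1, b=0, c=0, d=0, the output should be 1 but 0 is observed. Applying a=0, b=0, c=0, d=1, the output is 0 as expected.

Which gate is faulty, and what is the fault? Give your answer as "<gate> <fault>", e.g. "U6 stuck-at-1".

U7 stuck-at-0

Fault-free values for test 1 (a=1, b=0, c=0, d=0): U1=1, U2=0, U3=0, U4=0, U5=0, U6=0, U7=1, giving Y=1. Observed 0.
Test 1: faults giving observed 0 are {U7 stuck-at-0, U7 inverted output}.
Test 2 (a=0, b=0, c=0, d=1): fault-free U1=0, U2=0, U3=0, U4=0, U5=0, U6=0, U7=0 → 0; observed 0. Eliminates U7 inverted output.
Only U7 stuck-at-0 is consistent with every test.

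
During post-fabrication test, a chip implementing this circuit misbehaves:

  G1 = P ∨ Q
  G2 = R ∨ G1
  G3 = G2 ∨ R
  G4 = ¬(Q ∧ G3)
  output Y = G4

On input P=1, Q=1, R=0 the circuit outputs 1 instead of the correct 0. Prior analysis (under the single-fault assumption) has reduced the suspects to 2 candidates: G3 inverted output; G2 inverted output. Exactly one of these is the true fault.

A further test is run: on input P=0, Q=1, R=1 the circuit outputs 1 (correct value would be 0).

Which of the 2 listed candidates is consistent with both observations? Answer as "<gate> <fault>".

G3 inverted output

Evaluate each candidate on input P=0, Q=1, R=1:
  G3 inverted output: G1=1, G2=1, G3=0 [inverted output], G4=1 → 1 — matches
  G2 inverted output: G1=1, G2=0 [inverted output], G3=1, G4=0 → 0 — eliminated
Only G3 inverted output reproduces the observed 1.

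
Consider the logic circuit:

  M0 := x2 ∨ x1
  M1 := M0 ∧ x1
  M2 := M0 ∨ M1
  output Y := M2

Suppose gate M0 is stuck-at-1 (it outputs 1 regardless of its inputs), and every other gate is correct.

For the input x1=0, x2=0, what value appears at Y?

Propagate with M0 forced: M0=1 [stuck-at-1], M1=0, M2=1.
So Y = 1. (Without the fault it would be 0.)

1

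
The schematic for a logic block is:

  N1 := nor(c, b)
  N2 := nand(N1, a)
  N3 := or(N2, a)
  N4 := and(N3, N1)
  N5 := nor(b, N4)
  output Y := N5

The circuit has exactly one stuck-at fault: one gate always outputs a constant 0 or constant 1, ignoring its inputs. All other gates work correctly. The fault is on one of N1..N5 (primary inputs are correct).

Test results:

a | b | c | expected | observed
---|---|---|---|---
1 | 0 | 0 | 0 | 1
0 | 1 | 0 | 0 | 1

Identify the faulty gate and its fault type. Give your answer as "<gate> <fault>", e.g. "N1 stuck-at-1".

N5 stuck-at-1

Fault-free values for test 1 (a=1, b=0, c=0): N1=1, N2=0, N3=1, N4=1, N5=0, giving Y=0. Observed 1.
Test 1: faults giving observed 1 are {N1 stuck-at-0, N3 stuck-at-0, N4 stuck-at-0, N5 stuck-at-1}.
Test 2 (a=0, b=1, c=0): fault-free N1=0, N2=1, N3=1, N4=0, N5=0 → 0; observed 1. Eliminates N1 stuck-at-0, N3 stuck-at-0, N4 stuck-at-0.
Only N5 stuck-at-1 is consistent with every test.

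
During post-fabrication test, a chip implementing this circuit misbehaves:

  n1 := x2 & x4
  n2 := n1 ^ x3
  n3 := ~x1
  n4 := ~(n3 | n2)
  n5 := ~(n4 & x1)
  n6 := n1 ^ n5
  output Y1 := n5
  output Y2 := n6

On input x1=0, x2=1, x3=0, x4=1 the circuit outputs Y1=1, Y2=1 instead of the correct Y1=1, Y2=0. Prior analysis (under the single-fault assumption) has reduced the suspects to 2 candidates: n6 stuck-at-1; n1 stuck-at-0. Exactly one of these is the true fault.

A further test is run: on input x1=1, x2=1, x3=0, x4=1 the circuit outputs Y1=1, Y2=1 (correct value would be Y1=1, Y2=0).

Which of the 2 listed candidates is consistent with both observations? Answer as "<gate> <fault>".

n6 stuck-at-1

Evaluate each candidate on input x1=1, x2=1, x3=0, x4=1:
  n6 stuck-at-1: n1=1, n2=1, n3=0, n4=0, n5=1, n6=1 [stuck-at-1] → Y1=1, Y2=1 — matches
  n1 stuck-at-0: n1=0 [stuck-at-0], n2=0, n3=0, n4=1, n5=0, n6=0 → Y1=0, Y2=0 — eliminated
Only n6 stuck-at-1 reproduces the observed Y1=1, Y2=1.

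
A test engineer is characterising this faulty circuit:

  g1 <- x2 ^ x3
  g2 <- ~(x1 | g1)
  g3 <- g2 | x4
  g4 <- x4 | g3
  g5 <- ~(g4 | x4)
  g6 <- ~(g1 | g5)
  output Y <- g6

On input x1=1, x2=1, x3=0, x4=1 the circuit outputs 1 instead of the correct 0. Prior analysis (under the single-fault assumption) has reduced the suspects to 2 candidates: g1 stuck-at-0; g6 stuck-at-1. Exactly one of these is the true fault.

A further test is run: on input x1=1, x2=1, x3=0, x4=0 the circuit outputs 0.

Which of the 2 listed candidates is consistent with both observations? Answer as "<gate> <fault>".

g1 stuck-at-0

Evaluate each candidate on input x1=1, x2=1, x3=0, x4=0:
  g1 stuck-at-0: g1=0 [stuck-at-0], g2=0, g3=0, g4=0, g5=1, g6=0 → 0 — matches
  g6 stuck-at-1: g1=1, g2=0, g3=0, g4=0, g5=1, g6=1 [stuck-at-1] → 1 — eliminated
Only g1 stuck-at-0 reproduces the observed 0.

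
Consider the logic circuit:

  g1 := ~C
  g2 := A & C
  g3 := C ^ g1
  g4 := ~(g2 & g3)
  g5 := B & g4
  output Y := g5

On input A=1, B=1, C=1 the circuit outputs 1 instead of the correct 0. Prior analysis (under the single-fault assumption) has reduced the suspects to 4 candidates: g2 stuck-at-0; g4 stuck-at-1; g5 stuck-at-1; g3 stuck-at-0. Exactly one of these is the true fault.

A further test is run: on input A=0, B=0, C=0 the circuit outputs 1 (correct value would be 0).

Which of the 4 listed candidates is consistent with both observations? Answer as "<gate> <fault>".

g5 stuck-at-1

Evaluate each candidate on input A=0, B=0, C=0:
  g2 stuck-at-0: g1=1, g2=0 [stuck-at-0], g3=1, g4=1, g5=0 → 0 — eliminated
  g4 stuck-at-1: g1=1, g2=0, g3=1, g4=1 [stuck-at-1], g5=0 → 0 — eliminated
  g5 stuck-at-1: g1=1, g2=0, g3=1, g4=1, g5=1 [stuck-at-1] → 1 — matches
  g3 stuck-at-0: g1=1, g2=0, g3=0 [stuck-at-0], g4=1, g5=0 → 0 — eliminated
Only g5 stuck-at-1 reproduces the observed 1.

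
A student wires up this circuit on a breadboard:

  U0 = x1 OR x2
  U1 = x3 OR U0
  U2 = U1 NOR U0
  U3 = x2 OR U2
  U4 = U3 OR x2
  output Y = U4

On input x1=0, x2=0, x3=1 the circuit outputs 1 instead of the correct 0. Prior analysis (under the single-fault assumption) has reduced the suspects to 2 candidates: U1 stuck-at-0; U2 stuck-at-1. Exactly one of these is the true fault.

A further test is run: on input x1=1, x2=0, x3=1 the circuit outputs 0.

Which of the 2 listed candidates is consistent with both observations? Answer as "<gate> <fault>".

U1 stuck-at-0

Evaluate each candidate on input x1=1, x2=0, x3=1:
  U1 stuck-at-0: U0=1, U1=0 [stuck-at-0], U2=0, U3=0, U4=0 → 0 — matches
  U2 stuck-at-1: U0=1, U1=1, U2=1 [stuck-at-1], U3=1, U4=1 → 1 — eliminated
Only U1 stuck-at-0 reproduces the observed 0.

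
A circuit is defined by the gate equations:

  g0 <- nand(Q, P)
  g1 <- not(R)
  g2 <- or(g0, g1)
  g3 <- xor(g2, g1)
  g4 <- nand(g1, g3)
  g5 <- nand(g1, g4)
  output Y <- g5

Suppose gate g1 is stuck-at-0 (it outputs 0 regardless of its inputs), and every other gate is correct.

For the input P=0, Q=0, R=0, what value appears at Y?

1

Propagate with g1 forced: g0=1, g1=0 [stuck-at-0], g2=1, g3=1, g4=1, g5=1.
So Y = 1. (Without the fault it would be 0.)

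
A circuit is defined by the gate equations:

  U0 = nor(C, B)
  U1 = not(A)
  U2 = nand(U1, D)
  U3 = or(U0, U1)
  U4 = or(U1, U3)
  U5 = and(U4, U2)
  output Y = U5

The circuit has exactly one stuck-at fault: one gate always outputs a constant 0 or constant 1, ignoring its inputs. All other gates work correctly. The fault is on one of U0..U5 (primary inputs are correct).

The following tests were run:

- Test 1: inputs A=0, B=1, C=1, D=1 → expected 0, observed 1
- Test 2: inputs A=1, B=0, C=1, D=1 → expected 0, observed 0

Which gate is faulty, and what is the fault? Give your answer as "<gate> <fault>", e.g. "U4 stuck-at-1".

U2 stuck-at-1

Fault-free values for test 1 (A=0, B=1, C=1, D=1): U0=0, U1=1, U2=0, U3=1, U4=1, U5=0, giving Y=0. Observed 1.
Test 1: faults giving observed 1 are {U2 stuck-at-1, U5 stuck-at-1}.
Test 2 (A=1, B=0, C=1, D=1): fault-free U0=0, U1=0, U2=1, U3=0, U4=0, U5=0 → 0; observed 0. Eliminates U5 stuck-at-1.
Only U2 stuck-at-1 is consistent with every test.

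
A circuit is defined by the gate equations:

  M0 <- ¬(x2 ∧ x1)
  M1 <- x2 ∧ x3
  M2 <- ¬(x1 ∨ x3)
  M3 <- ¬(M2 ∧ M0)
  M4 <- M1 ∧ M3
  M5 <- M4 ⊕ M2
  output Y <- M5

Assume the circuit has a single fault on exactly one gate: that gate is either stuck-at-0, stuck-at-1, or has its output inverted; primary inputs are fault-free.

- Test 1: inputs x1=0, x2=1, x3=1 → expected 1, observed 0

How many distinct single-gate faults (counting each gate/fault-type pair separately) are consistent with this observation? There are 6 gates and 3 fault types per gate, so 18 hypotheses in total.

8

Fault-free: M0=1, M1=1, M2=0, M3=1, M4=1, M5=1 → 1. Observed 0.
  M0: none of the 3 fault types match ✗
  M1: stuck-at-0, inverted output ✓; others ✗
  M2: none of the 3 fault types match ✗
  M3: stuck-at-0, inverted output ✓; others ✗
  M4: stuck-at-0, inverted output ✓; others ✗
  M5: stuck-at-0, inverted output ✓; others ✗
Consistent faults: {M1 stuck-at-0, M1 inverted output, M3 stuck-at-0, M3 inverted output, M4 stuck-at-0, M4 inverted output, M5 stuck-at-0, M5 inverted output} — 8 in all.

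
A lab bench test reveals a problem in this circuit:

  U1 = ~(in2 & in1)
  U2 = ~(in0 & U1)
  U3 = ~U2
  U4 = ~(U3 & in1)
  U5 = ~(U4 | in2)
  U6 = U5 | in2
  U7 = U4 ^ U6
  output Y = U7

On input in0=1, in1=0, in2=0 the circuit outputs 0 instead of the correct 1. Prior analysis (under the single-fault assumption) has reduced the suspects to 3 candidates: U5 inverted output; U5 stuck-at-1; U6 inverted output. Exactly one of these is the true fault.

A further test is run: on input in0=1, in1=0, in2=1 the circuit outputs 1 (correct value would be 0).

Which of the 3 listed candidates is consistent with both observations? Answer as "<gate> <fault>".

Evaluate each candidate on input in0=1, in1=0, in2=1:
  U5 inverted output: U1=1, U2=0, U3=1, U4=1, U5=1 [inverted output], U6=1, U7=0 → 0 — eliminated
  U5 stuck-at-1: U1=1, U2=0, U3=1, U4=1, U5=1 [stuck-at-1], U6=1, U7=0 → 0 — eliminated
  U6 inverted output: U1=1, U2=0, U3=1, U4=1, U5=0, U6=0 [inverted output], U7=1 → 1 — matches
Only U6 inverted output reproduces the observed 1.

U6 inverted output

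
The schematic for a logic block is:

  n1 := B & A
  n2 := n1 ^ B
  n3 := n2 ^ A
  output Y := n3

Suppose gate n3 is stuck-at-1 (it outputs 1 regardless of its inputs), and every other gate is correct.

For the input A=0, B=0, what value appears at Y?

Propagate with n3 forced: n1=0, n2=0, n3=1 [stuck-at-1].
So Y = 1. (Without the fault it would be 0.)

1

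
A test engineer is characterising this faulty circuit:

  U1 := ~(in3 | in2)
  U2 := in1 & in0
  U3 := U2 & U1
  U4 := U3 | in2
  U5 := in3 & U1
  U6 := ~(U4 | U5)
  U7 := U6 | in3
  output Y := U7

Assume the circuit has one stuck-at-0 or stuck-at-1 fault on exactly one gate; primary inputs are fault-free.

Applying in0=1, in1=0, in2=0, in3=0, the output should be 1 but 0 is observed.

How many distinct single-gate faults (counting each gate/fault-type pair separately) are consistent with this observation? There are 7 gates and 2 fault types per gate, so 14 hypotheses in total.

6

Fault-free: U1=1, U2=0, U3=0, U4=0, U5=0, U6=1, U7=1 → 1. Observed 0.
  U1 stuck-at-0: output 1 ✗
  U1 stuck-at-1: output 1 ✗
  U2 stuck-at-0: output 1 ✗
  U2 stuck-at-1: output 0 ✓
  U3 stuck-at-0: output 1 ✗
  U3 stuck-at-1: output 0 ✓
  U4 stuck-at-0: output 1 ✗
  U4 stuck-at-1: output 0 ✓
  U5 stuck-at-0: output 1 ✗
  U5 stuck-at-1: output 0 ✓
  U6 stuck-at-0: output 0 ✓
  U6 stuck-at-1: output 1 ✗
  U7 stuck-at-0: output 0 ✓
  U7 stuck-at-1: output 1 ✗
Consistent faults: {U2 stuck-at-1, U3 stuck-at-1, U4 stuck-at-1, U5 stuck-at-1, U6 stuck-at-0, U7 stuck-at-0} — 6 in all.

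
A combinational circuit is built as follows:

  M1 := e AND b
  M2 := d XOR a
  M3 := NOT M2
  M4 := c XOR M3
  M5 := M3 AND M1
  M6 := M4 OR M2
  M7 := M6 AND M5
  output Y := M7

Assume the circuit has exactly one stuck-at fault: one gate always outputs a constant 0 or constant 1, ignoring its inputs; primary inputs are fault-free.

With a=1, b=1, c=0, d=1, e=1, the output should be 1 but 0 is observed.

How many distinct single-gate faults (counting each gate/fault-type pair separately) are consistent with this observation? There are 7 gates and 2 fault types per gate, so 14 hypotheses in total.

7

Fault-free: M1=1, M2=0, M3=1, M4=1, M5=1, M6=1, M7=1 → 1. Observed 0.
  M1 stuck-at-0: output 0 ✓
  M1 stuck-at-1: output 1 ✗
  M2 stuck-at-0: output 1 ✗
  M2 stuck-at-1: output 0 ✓
  M3 stuck-at-0: output 0 ✓
  M3 stuck-at-1: output 1 ✗
  M4 stuck-at-0: output 0 ✓
  M4 stuck-at-1: output 1 ✗
  M5 stuck-at-0: output 0 ✓
  M5 stuck-at-1: output 1 ✗
  M6 stuck-at-0: output 0 ✓
  M6 stuck-at-1: output 1 ✗
  M7 stuck-at-0: output 0 ✓
  M7 stuck-at-1: output 1 ✗
Consistent faults: {M1 stuck-at-0, M2 stuck-at-1, M3 stuck-at-0, M4 stuck-at-0, M5 stuck-at-0, M6 stuck-at-0, M7 stuck-at-0} — 7 in all.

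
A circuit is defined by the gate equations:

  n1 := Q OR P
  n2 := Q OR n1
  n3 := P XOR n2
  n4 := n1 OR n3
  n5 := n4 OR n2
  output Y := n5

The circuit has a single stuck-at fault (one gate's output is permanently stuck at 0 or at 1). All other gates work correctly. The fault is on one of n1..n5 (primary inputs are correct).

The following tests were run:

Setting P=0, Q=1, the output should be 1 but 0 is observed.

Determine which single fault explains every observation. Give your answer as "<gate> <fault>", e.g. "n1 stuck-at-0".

Fault-free values for test 1 (P=0, Q=1): n1=1, n2=1, n3=1, n4=1, n5=1, giving Y=1. Observed 0.
Test 1: faults giving observed 0 are {n5 stuck-at-0}.
Only n5 stuck-at-0 is consistent with every test.

n5 stuck-at-0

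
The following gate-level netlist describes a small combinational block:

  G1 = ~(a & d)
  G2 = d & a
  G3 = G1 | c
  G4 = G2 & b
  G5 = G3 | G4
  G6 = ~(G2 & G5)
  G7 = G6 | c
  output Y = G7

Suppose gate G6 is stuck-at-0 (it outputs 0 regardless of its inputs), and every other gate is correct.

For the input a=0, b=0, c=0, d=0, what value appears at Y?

0

Propagate with G6 forced: G1=1, G2=0, G3=1, G4=0, G5=1, G6=0 [stuck-at-0], G7=0.
So Y = 0. (Without the fault it would be 1.)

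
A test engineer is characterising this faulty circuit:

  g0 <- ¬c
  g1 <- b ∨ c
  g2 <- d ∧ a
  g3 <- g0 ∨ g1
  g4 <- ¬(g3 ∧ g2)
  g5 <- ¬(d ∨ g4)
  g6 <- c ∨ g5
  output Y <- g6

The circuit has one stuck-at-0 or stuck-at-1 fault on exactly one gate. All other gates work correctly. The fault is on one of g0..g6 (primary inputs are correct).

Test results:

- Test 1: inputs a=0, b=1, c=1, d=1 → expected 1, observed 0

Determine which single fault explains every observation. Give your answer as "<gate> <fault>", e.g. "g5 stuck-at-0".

g6 stuck-at-0

Fault-free values for test 1 (a=0, b=1, c=1, d=1): g0=0, g1=1, g2=0, g3=1, g4=1, g5=0, g6=1, giving Y=1. Observed 0.
Test 1: faults giving observed 0 are {g6 stuck-at-0}.
Only g6 stuck-at-0 is consistent with every test.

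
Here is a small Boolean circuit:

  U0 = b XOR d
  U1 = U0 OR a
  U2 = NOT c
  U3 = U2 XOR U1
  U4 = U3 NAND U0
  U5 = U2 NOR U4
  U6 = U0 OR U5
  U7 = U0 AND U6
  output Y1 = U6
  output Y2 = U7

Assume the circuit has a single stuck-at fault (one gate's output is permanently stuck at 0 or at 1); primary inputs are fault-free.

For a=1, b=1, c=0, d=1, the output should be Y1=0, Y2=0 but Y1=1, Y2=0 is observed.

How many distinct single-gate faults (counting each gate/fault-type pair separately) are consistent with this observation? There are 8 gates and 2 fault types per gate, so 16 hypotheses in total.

Fault-free: U0=0, U1=1, U2=1, U3=0, U4=1, U5=0, U6=0, U7=0 → Y1=0, Y2=0. Observed Y1=1, Y2=0.
  U0: none of the 2 fault types match ✗
  U1: none of the 2 fault types match ✗
  U2: none of the 2 fault types match ✗
  U3: none of the 2 fault types match ✗
  U4: none of the 2 fault types match ✗
  U5: stuck-at-1 ✓; others ✗
  U6: stuck-at-1 ✓; others ✗
  U7: none of the 2 fault types match ✗
Consistent faults: {U5 stuck-at-1, U6 stuck-at-1} — 2 in all.

2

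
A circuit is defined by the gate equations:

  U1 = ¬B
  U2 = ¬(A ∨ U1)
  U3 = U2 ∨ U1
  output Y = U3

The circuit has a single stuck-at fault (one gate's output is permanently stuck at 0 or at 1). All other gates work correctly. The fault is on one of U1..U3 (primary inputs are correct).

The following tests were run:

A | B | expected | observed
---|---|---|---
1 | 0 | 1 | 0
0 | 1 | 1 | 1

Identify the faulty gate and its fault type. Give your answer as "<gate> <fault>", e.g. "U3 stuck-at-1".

U1 stuck-at-0

Fault-free values for test 1 (A=1, B=0): U1=1, U2=0, U3=1, giving Y=1. Observed 0.
Test 1: faults giving observed 0 are {U1 stuck-at-0, U3 stuck-at-0}.
Test 2 (A=0, B=1): fault-free U1=0, U2=1, U3=1 → 1; observed 1. Eliminates U3 stuck-at-0.
Only U1 stuck-at-0 is consistent with every test.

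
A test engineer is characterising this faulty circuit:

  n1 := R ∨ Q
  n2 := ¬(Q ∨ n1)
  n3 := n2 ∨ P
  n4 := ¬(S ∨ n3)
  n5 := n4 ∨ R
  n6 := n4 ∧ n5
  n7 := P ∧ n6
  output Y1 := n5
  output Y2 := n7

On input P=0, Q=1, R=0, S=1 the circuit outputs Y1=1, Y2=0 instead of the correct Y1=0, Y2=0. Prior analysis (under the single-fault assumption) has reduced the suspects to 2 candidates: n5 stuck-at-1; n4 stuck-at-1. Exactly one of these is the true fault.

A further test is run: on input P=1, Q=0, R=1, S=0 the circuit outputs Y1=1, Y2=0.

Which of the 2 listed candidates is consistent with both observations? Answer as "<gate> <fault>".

Evaluate each candidate on input P=1, Q=0, R=1, S=0:
  n5 stuck-at-1: n1=1, n2=0, n3=1, n4=0, n5=1 [stuck-at-1], n6=0, n7=0 → Y1=1, Y2=0 — matches
  n4 stuck-at-1: n1=1, n2=0, n3=1, n4=1 [stuck-at-1], n5=1, n6=1, n7=1 → Y1=1, Y2=1 — eliminated
Only n5 stuck-at-1 reproduces the observed Y1=1, Y2=0.

n5 stuck-at-1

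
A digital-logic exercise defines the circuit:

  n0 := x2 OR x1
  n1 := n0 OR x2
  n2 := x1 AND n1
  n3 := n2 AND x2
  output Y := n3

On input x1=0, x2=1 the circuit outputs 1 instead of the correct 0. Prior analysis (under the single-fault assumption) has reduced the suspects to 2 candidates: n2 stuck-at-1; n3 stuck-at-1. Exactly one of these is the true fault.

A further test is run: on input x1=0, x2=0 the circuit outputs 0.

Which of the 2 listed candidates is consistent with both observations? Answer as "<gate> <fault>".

n2 stuck-at-1

Evaluate each candidate on input x1=0, x2=0:
  n2 stuck-at-1: n0=0, n1=0, n2=1 [stuck-at-1], n3=0 → 0 — matches
  n3 stuck-at-1: n0=0, n1=0, n2=0, n3=1 [stuck-at-1] → 1 — eliminated
Only n2 stuck-at-1 reproduces the observed 0.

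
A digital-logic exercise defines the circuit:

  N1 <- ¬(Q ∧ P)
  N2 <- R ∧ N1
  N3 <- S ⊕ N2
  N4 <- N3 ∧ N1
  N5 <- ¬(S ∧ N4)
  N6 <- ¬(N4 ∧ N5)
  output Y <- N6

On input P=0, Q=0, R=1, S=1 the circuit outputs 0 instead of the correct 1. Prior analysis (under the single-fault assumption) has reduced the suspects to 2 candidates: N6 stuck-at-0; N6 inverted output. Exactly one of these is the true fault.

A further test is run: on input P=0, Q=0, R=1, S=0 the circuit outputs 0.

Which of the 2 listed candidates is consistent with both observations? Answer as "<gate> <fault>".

N6 stuck-at-0

Evaluate each candidate on input P=0, Q=0, R=1, S=0:
  N6 stuck-at-0: N1=1, N2=1, N3=1, N4=1, N5=1, N6=0 [stuck-at-0] → 0 — matches
  N6 inverted output: N1=1, N2=1, N3=1, N4=1, N5=1, N6=1 [inverted output] → 1 — eliminated
Only N6 stuck-at-0 reproduces the observed 0.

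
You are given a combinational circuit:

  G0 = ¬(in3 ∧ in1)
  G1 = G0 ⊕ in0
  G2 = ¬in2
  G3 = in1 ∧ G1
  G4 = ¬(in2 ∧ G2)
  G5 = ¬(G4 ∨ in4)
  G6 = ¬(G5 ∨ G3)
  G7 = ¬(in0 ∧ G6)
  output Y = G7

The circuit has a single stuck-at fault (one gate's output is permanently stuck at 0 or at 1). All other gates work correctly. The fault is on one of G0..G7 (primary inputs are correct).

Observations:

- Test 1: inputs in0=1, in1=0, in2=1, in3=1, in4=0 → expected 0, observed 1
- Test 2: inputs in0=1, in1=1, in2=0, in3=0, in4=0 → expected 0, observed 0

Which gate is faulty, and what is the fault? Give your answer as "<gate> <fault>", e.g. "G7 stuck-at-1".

G2 stuck-at-1

Fault-free values for test 1 (in0=1, in1=0, in2=1, in3=1, in4=0): G0=1, G1=0, G2=0, G3=0, G4=1, G5=0, G6=1, G7=0, giving Y=0. Observed 1.
Test 1: faults giving observed 1 are {G2 stuck-at-1, G3 stuck-at-1, G4 stuck-at-0, G5 stuck-at-1, G6 stuck-at-0, G7 stuck-at-1}.
Test 2 (in0=1, in1=1, in2=0, in3=0, in4=0): fault-free G0=1, G1=0, G2=1, G3=0, G4=1, G5=0, G6=1, G7=0 → 0; observed 0. Eliminates G3 stuck-at-1, G4 stuck-at-0, G5 stuck-at-1, G6 stuck-at-0, G7 stuck-at-1.
Only G2 stuck-at-1 is consistent with every test.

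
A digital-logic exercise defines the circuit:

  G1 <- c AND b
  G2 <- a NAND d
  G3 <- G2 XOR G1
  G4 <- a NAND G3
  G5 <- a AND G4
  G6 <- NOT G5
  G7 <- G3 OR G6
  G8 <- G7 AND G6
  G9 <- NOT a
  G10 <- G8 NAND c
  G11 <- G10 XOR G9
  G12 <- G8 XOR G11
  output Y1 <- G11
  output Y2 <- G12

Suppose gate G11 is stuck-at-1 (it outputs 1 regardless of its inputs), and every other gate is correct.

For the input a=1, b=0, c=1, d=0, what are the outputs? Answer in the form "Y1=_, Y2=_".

Y1=1, Y2=0

Propagate with G11 forced: G1=0, G2=1, G3=1, G4=0, G5=0, G6=1, G7=1, G8=1, G9=0, G10=0, G11=1 [stuck-at-1], G12=0.
So the outputs are Y1=1, Y2=0. (Without the fault they would be Y1=0, Y2=1.)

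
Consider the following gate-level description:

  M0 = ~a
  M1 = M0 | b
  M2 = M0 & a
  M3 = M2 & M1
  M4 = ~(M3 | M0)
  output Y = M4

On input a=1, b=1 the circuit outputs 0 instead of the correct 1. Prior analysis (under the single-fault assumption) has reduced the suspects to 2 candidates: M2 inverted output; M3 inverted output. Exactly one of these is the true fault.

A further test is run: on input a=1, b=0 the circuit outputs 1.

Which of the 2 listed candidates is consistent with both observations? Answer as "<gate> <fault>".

Evaluate each candidate on input a=1, b=0:
  M2 inverted output: M0=0, M1=0, M2=1 [inverted output], M3=0, M4=1 → 1 — matches
  M3 inverted output: M0=0, M1=0, M2=0, M3=1 [inverted output], M4=0 → 0 — eliminated
Only M2 inverted output reproduces the observed 1.

M2 inverted output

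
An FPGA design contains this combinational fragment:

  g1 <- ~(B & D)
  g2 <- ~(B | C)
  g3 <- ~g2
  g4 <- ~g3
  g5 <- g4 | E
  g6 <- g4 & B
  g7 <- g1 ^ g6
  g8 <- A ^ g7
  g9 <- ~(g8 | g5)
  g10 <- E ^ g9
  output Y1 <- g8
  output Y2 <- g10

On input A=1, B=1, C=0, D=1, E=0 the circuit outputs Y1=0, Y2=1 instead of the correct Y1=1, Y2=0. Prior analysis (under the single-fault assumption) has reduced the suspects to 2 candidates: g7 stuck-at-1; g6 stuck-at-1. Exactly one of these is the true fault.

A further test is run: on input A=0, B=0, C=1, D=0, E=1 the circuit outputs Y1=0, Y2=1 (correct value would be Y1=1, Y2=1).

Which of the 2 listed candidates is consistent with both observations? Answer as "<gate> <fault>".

Evaluate each candidate on input A=0, B=0, C=1, D=0, E=1:
  g7 stuck-at-1: g1=1, g2=0, g3=1, g4=0, g5=1, g6=0, g7=1 [stuck-at-1], g8=1, g9=0, g10=1 → Y1=1, Y2=1 — eliminated
  g6 stuck-at-1: g1=1, g2=0, g3=1, g4=0, g5=1, g6=1 [stuck-at-1], g7=0, g8=0, g9=0, g10=1 → Y1=0, Y2=1 — matches
Only g6 stuck-at-1 reproduces the observed Y1=0, Y2=1.

g6 stuck-at-1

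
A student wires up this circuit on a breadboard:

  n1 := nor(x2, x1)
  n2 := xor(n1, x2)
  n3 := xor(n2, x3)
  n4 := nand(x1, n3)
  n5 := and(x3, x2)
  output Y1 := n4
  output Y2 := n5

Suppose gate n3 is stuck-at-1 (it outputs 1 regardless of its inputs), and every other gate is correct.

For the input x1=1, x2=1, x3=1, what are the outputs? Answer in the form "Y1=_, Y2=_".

Y1=0, Y2=1

Propagate with n3 forced: n1=0, n2=1, n3=1 [stuck-at-1], n4=0, n5=1.
So the outputs are Y1=0, Y2=1. (Without the fault they would be Y1=1, Y2=1.)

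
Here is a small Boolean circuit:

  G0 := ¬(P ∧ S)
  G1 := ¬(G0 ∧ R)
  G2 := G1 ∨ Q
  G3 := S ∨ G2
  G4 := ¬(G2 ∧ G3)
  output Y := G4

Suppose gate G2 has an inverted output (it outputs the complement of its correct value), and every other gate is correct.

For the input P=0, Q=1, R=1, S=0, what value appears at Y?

1

Propagate with G2 forced: G0=1, G1=0, G2=0 [inverted output], G3=0, G4=1.
So Y = 1. (Without the fault it would be 0.)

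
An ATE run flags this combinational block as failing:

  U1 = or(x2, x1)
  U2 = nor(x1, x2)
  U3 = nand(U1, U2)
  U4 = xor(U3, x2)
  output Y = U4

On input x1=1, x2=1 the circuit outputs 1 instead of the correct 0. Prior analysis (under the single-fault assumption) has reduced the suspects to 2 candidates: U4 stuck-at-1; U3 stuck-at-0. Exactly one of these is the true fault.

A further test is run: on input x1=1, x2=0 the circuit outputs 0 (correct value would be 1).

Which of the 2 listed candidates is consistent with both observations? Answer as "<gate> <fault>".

Evaluate each candidate on input x1=1, x2=0:
  U4 stuck-at-1: U1=1, U2=0, U3=1, U4=1 [stuck-at-1] → 1 — eliminated
  U3 stuck-at-0: U1=1, U2=0, U3=0 [stuck-at-0], U4=0 → 0 — matches
Only U3 stuck-at-0 reproduces the observed 0.

U3 stuck-at-0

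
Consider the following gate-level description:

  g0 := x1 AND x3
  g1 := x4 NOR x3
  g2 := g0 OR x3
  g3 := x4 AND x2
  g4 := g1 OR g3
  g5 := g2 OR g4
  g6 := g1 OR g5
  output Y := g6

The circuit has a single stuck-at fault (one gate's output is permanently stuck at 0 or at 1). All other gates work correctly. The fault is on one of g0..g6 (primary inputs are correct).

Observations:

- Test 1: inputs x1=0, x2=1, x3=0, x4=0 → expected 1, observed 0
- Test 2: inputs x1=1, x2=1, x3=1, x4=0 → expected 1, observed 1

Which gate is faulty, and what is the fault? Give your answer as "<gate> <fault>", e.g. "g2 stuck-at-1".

Fault-free values for test 1 (x1=0, x2=1, x3=0, x4=0): g0=0, g1=1, g2=0, g3=0, g4=1, g5=1, g6=1, giving Y=1. Observed 0.
Test 1: faults giving observed 0 are {g1 stuck-at-0, g6 stuck-at-0}.
Test 2 (x1=1, x2=1, x3=1, x4=0): fault-free g0=1, g1=0, g2=1, g3=0, g4=0, g5=1, g6=1 → 1; observed 1. Eliminates g6 stuck-at-0.
Only g1 stuck-at-0 is consistent with every test.

g1 stuck-at-0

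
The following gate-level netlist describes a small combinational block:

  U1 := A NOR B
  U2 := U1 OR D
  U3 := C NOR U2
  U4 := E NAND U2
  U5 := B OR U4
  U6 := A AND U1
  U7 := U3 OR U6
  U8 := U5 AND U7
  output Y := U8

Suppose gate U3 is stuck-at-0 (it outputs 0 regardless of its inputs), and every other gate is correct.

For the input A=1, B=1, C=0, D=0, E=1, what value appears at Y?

Propagate with U3 forced: U1=0, U2=0, U3=0 [stuck-at-0], U4=1, U5=1, U6=0, U7=0, U8=0.
So Y = 0. (Without the fault it would be 1.)

0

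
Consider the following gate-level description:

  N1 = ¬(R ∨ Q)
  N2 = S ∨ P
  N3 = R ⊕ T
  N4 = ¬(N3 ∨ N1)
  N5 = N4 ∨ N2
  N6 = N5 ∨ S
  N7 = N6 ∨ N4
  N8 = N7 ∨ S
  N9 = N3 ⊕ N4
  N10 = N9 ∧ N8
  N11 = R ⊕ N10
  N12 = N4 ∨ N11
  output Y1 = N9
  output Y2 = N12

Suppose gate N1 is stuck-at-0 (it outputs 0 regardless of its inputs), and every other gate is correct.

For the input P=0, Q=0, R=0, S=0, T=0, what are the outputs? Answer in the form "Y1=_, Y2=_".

Y1=1, Y2=1

Propagate with N1 forced: N1=0 [stuck-at-0], N2=0, N3=0, N4=1, N5=1, N6=1, N7=1, N8=1, N9=1, N10=1, N11=1, N12=1.
So the outputs are Y1=1, Y2=1. (Without the fault they would be Y1=0, Y2=0.)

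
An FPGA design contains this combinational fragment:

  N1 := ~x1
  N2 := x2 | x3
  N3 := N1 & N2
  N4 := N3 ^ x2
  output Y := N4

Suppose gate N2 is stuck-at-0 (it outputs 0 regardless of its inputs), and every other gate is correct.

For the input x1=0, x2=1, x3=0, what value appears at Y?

1

Propagate with N2 forced: N1=1, N2=0 [stuck-at-0], N3=0, N4=1.
So Y = 1. (Without the fault it would be 0.)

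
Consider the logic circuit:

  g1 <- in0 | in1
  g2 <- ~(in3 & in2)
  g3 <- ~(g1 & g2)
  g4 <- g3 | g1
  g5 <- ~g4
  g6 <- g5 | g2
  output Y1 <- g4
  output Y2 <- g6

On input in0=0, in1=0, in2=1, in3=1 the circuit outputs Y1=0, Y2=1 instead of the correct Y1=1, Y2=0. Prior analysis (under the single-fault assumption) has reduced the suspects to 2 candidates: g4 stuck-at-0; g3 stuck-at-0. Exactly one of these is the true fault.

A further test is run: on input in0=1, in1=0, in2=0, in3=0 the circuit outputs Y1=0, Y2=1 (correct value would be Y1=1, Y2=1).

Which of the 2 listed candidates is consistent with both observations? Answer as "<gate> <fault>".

Evaluate each candidate on input in0=1, in1=0, in2=0, in3=0:
  g4 stuck-at-0: g1=1, g2=1, g3=0, g4=0 [stuck-at-0], g5=1, g6=1 → Y1=0, Y2=1 — matches
  g3 stuck-at-0: g1=1, g2=1, g3=0 [stuck-at-0], g4=1, g5=0, g6=1 → Y1=1, Y2=1 — eliminated
Only g4 stuck-at-0 reproduces the observed Y1=0, Y2=1.

g4 stuck-at-0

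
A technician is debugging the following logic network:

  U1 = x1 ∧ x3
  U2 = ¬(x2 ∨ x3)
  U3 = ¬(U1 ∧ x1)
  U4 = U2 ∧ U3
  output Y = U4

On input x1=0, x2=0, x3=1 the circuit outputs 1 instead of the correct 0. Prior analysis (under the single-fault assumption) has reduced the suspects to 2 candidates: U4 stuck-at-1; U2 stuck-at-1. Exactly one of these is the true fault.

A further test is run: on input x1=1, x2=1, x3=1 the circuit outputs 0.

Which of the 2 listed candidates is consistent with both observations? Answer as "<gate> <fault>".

Evaluate each candidate on input x1=1, x2=1, x3=1:
  U4 stuck-at-1: U1=1, U2=0, U3=0, U4=1 [stuck-at-1] → 1 — eliminated
  U2 stuck-at-1: U1=1, U2=1 [stuck-at-1], U3=0, U4=0 → 0 — matches
Only U2 stuck-at-1 reproduces the observed 0.

U2 stuck-at-1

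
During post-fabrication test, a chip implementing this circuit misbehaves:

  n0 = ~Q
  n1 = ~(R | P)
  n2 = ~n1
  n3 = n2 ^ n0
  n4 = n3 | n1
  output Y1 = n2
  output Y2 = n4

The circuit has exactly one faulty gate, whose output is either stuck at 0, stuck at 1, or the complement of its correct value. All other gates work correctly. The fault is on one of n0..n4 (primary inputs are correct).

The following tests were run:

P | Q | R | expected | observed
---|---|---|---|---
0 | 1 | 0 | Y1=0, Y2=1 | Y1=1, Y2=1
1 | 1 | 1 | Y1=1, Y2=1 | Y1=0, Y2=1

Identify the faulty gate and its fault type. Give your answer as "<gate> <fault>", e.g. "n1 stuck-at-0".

n1 inverted output

Fault-free values for test 1 (P=0, Q=1, R=0): n0=0, n1=1, n2=0, n3=0, n4=1, giving Y1=0, Y2=1. Observed Y1=1, Y2=1.
Test 1: faults giving observed Y1=1, Y2=1 are {n1 stuck-at-0, n1 inverted output, n2 stuck-at-1, n2 inverted output}.
Test 2 (P=1, Q=1, R=1): fault-free n0=0, n1=0, n2=1, n3=1, n4=1 → Y1=1, Y2=1; observed Y1=0, Y2=1. Eliminates n1 stuck-at-0, n2 stuck-at-1, n2 inverted output.
Only n1 inverted output is consistent with every test.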